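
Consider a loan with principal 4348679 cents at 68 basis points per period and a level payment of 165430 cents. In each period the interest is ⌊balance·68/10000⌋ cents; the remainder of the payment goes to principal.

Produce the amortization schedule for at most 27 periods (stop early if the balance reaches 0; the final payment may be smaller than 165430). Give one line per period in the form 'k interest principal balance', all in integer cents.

1. interest=⌊4348679·68/10000⌋=29571; principal=165430-29571=135859; balance=4348679-135859=4212820
2. interest=⌊4212820·68/10000⌋=28647; principal=165430-28647=136783; balance=4212820-136783=4076037
3. interest=⌊4076037·68/10000⌋=27717; principal=165430-27717=137713; balance=4076037-137713=3938324
4. interest=⌊3938324·68/10000⌋=26780; principal=165430-26780=138650; balance=3938324-138650=3799674
5. interest=⌊3799674·68/10000⌋=25837; principal=165430-25837=139593; balance=3799674-139593=3660081
6. interest=⌊3660081·68/10000⌋=24888; principal=165430-24888=140542; balance=3660081-140542=3519539
7. interest=⌊3519539·68/10000⌋=23932; principal=165430-23932=141498; balance=3519539-141498=3378041
8. interest=⌊3378041·68/10000⌋=22970; principal=165430-22970=142460; balance=3378041-142460=3235581
9. interest=⌊3235581·68/10000⌋=22001; principal=165430-22001=143429; balance=3235581-143429=3092152
10. interest=⌊3092152·68/10000⌋=21026; principal=165430-21026=144404; balance=3092152-144404=2947748
11. interest=⌊2947748·68/10000⌋=20044; principal=165430-20044=145386; balance=2947748-145386=2802362
12. interest=⌊2802362·68/10000⌋=19056; principal=165430-19056=146374; balance=2802362-146374=2655988
13. interest=⌊2655988·68/10000⌋=18060; principal=165430-18060=147370; balance=2655988-147370=2508618
14. interest=⌊2508618·68/10000⌋=17058; principal=165430-17058=148372; balance=2508618-148372=2360246
15. interest=⌊2360246·68/10000⌋=16049; principal=165430-16049=149381; balance=2360246-149381=2210865
16. interest=⌊2210865·68/10000⌋=15033; principal=165430-15033=150397; balance=2210865-150397=2060468
17. interest=⌊2060468·68/10000⌋=14011; principal=165430-14011=151419; balance=2060468-151419=1909049
18. interest=⌊1909049·68/10000⌋=12981; principal=165430-12981=152449; balance=1909049-152449=1756600
19. interest=⌊1756600·68/10000⌋=11944; principal=165430-11944=153486; balance=1756600-153486=1603114
20. interest=⌊1603114·68/10000⌋=10901; principal=165430-10901=154529; balance=1603114-154529=1448585
21. interest=⌊1448585·68/10000⌋=9850; principal=165430-9850=155580; balance=1448585-155580=1293005
22. interest=⌊1293005·68/10000⌋=8792; principal=165430-8792=156638; balance=1293005-156638=1136367
23. interest=⌊1136367·68/10000⌋=7727; principal=165430-7727=157703; balance=1136367-157703=978664
24. interest=⌊978664·68/10000⌋=6654; principal=165430-6654=158776; balance=978664-158776=819888
25. interest=⌊819888·68/10000⌋=5575; principal=165430-5575=159855; balance=819888-159855=660033
26. interest=⌊660033·68/10000⌋=4488; principal=165430-4488=160942; balance=660033-160942=499091
27. interest=⌊499091·68/10000⌋=3393; principal=165430-3393=162037; balance=499091-162037=337054

1 29571 135859 4212820
2 28647 136783 4076037
3 27717 137713 3938324
4 26780 138650 3799674
5 25837 139593 3660081
6 24888 140542 3519539
7 23932 141498 3378041
8 22970 142460 3235581
9 22001 143429 3092152
10 21026 144404 2947748
11 20044 145386 2802362
12 19056 146374 2655988
13 18060 147370 2508618
14 17058 148372 2360246
15 16049 149381 2210865
16 15033 150397 2060468
17 14011 151419 1909049
18 12981 152449 1756600
19 11944 153486 1603114
20 10901 154529 1448585
21 9850 155580 1293005
22 8792 156638 1136367
23 7727 157703 978664
24 6654 158776 819888
25 5575 159855 660033
26 4488 160942 499091
27 3393 162037 337054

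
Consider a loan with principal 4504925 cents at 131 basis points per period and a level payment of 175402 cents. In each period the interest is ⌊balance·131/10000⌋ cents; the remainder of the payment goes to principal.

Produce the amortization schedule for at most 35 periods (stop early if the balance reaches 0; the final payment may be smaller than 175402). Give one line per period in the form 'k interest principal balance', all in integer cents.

1. interest=⌊4504925·131/10000⌋=59014; principal=175402-59014=116388; balance=4504925-116388=4388537
2. interest=⌊4388537·131/10000⌋=57489; principal=175402-57489=117913; balance=4388537-117913=4270624
3. interest=⌊4270624·131/10000⌋=55945; principal=175402-55945=119457; balance=4270624-119457=4151167
4. interest=⌊4151167·131/10000⌋=54380; principal=175402-54380=121022; balance=4151167-121022=4030145
5. interest=⌊4030145·131/10000⌋=52794; principal=175402-52794=122608; balance=4030145-122608=3907537
6. interest=⌊3907537·131/10000⌋=51188; principal=175402-51188=124214; balance=3907537-124214=3783323
7. interest=⌊3783323·131/10000⌋=49561; principal=175402-49561=125841; balance=3783323-125841=3657482
8. interest=⌊3657482·131/10000⌋=47913; principal=175402-47913=127489; balance=3657482-127489=3529993
9. interest=⌊3529993·131/10000⌋=46242; principal=175402-46242=129160; balance=3529993-129160=3400833
10. interest=⌊3400833·131/10000⌋=44550; principal=175402-44550=130852; balance=3400833-130852=3269981
11. interest=⌊3269981·131/10000⌋=42836; principal=175402-42836=132566; balance=3269981-132566=3137415
12. interest=⌊3137415·131/10000⌋=41100; principal=175402-41100=134302; balance=3137415-134302=3003113
13. interest=⌊3003113·131/10000⌋=39340; principal=175402-39340=136062; balance=3003113-136062=2867051
14. interest=⌊2867051·131/10000⌋=37558; principal=175402-37558=137844; balance=2867051-137844=2729207
15. interest=⌊2729207·131/10000⌋=35752; principal=175402-35752=139650; balance=2729207-139650=2589557
16. interest=⌊2589557·131/10000⌋=33923; principal=175402-33923=141479; balance=2589557-141479=2448078
17. interest=⌊2448078·131/10000⌋=32069; principal=175402-32069=143333; balance=2448078-143333=2304745
18. interest=⌊2304745·131/10000⌋=30192; principal=175402-30192=145210; balance=2304745-145210=2159535
19. interest=⌊2159535·131/10000⌋=28289; principal=175402-28289=147113; balance=2159535-147113=2012422
20. interest=⌊2012422·131/10000⌋=26362; principal=175402-26362=149040; balance=2012422-149040=1863382
21. interest=⌊1863382·131/10000⌋=24410; principal=175402-24410=150992; balance=1863382-150992=1712390
22. interest=⌊1712390·131/10000⌋=22432; principal=175402-22432=152970; balance=1712390-152970=1559420
23. interest=⌊1559420·131/10000⌋=20428; principal=175402-20428=154974; balance=1559420-154974=1404446
24. interest=⌊1404446·131/10000⌋=18398; principal=175402-18398=157004; balance=1404446-157004=1247442
25. interest=⌊1247442·131/10000⌋=16341; principal=175402-16341=159061; balance=1247442-159061=1088381
26. interest=⌊1088381·131/10000⌋=14257; principal=175402-14257=161145; balance=1088381-161145=927236
27. interest=⌊927236·131/10000⌋=12146; principal=175402-12146=163256; balance=927236-163256=763980
28. interest=⌊763980·131/10000⌋=10008; principal=175402-10008=165394; balance=763980-165394=598586
29. interest=⌊598586·131/10000⌋=7841; principal=175402-7841=167561; balance=598586-167561=431025
30. interest=⌊431025·131/10000⌋=5646; principal=175402-5646=169756; balance=431025-169756=261269
31. interest=⌊261269·131/10000⌋=3422; principal=175402-3422=171980; balance=261269-171980=89289
32. interest=⌊89289·131/10000⌋=1169; principal=min(175402-1169,89289)=89289; balance=89289-89289=0

1 59014 116388 4388537
2 57489 117913 4270624
3 55945 119457 4151167
4 54380 121022 4030145
5 52794 122608 3907537
6 51188 124214 3783323
7 49561 125841 3657482
8 47913 127489 3529993
9 46242 129160 3400833
10 44550 130852 3269981
11 42836 132566 3137415
12 41100 134302 3003113
13 39340 136062 2867051
14 37558 137844 2729207
15 35752 139650 2589557
16 33923 141479 2448078
17 32069 143333 2304745
18 30192 145210 2159535
19 28289 147113 2012422
20 26362 149040 1863382
21 24410 150992 1712390
22 22432 152970 1559420
23 20428 154974 1404446
24 18398 157004 1247442
25 16341 159061 1088381
26 14257 161145 927236
27 12146 163256 763980
28 10008 165394 598586
29 7841 167561 431025
30 5646 169756 261269
31 3422 171980 89289
32 1169 89289 0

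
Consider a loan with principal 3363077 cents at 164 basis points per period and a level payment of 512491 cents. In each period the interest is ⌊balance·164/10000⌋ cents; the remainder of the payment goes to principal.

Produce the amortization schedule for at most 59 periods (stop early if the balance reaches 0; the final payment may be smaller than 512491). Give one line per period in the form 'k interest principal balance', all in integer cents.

1 55154 457337 2905740
2 47654 464837 2440903
3 40030 472461 1968442
4 32282 480209 1488233
5 24407 488084 1000149
6 16402 496089 504060
7 8266 504060 0

1. interest=⌊3363077·164/10000⌋=55154; principal=512491-55154=457337; balance=3363077-457337=2905740
2. interest=⌊2905740·164/10000⌋=47654; principal=512491-47654=464837; balance=2905740-464837=2440903
3. interest=⌊2440903·164/10000⌋=40030; principal=512491-40030=472461; balance=2440903-472461=1968442
4. interest=⌊1968442·164/10000⌋=32282; principal=512491-32282=480209; balance=1968442-480209=1488233
5. interest=⌊1488233·164/10000⌋=24407; principal=512491-24407=488084; balance=1488233-488084=1000149
6. interest=⌊1000149·164/10000⌋=16402; principal=512491-16402=496089; balance=1000149-496089=504060
7. interest=⌊504060·164/10000⌋=8266; principal=min(512491-8266,504060)=504060; balance=504060-504060=0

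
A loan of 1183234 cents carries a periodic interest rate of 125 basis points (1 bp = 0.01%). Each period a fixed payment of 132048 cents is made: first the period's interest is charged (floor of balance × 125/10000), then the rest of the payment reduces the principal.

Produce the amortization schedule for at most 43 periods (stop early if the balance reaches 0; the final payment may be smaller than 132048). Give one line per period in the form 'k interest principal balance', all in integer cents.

1 14790 117258 1065976
2 13324 118724 947252
3 11840 120208 827044
4 10338 121710 705334
5 8816 123232 582102
6 7276 124772 457330
7 5716 126332 330998
8 4137 127911 203087
9 2538 129510 73577
10 919 73577 0

1. interest=⌊1183234·125/10000⌋=14790; principal=132048-14790=117258; balance=1183234-117258=1065976
2. interest=⌊1065976·125/10000⌋=13324; principal=132048-13324=118724; balance=1065976-118724=947252
3. interest=⌊947252·125/10000⌋=11840; principal=132048-11840=120208; balance=947252-120208=827044
4. interest=⌊827044·125/10000⌋=10338; principal=132048-10338=121710; balance=827044-121710=705334
5. interest=⌊705334·125/10000⌋=8816; principal=132048-8816=123232; balance=705334-123232=582102
6. interest=⌊582102·125/10000⌋=7276; principal=132048-7276=124772; balance=582102-124772=457330
7. interest=⌊457330·125/10000⌋=5716; principal=132048-5716=126332; balance=457330-126332=330998
8. interest=⌊330998·125/10000⌋=4137; principal=132048-4137=127911; balance=330998-127911=203087
9. interest=⌊203087·125/10000⌋=2538; principal=132048-2538=129510; balance=203087-129510=73577
10. interest=⌊73577·125/10000⌋=919; principal=min(132048-919,73577)=73577; balance=73577-73577=0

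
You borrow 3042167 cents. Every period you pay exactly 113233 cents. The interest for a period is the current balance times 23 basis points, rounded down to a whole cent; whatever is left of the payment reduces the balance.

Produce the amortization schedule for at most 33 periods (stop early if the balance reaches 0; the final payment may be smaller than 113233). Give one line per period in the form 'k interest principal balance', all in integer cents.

1 6996 106237 2935930
2 6752 106481 2829449
3 6507 106726 2722723
4 6262 106971 2615752
5 6016 107217 2508535
6 5769 107464 2401071
7 5522 107711 2293360
8 5274 107959 2185401
9 5026 108207 2077194
10 4777 108456 1968738
11 4528 108705 1860033
12 4278 108955 1751078
13 4027 109206 1641872
14 3776 109457 1532415
15 3524 109709 1422706
16 3272 109961 1312745
17 3019 110214 1202531
18 2765 110468 1092063
19 2511 110722 981341
20 2257 110976 870365
21 2001 111232 759133
22 1746 111487 647646
23 1489 111744 535902
24 1232 112001 423901
25 974 112259 311642
26 716 112517 199125
27 457 112776 86349
28 198 86349 0

1. interest=⌊3042167·23/10000⌋=6996; principal=113233-6996=106237; balance=3042167-106237=2935930
2. interest=⌊2935930·23/10000⌋=6752; principal=113233-6752=106481; balance=2935930-106481=2829449
3. interest=⌊2829449·23/10000⌋=6507; principal=113233-6507=106726; balance=2829449-106726=2722723
4. interest=⌊2722723·23/10000⌋=6262; principal=113233-6262=106971; balance=2722723-106971=2615752
5. interest=⌊2615752·23/10000⌋=6016; principal=113233-6016=107217; balance=2615752-107217=2508535
6. interest=⌊2508535·23/10000⌋=5769; principal=113233-5769=107464; balance=2508535-107464=2401071
7. interest=⌊2401071·23/10000⌋=5522; principal=113233-5522=107711; balance=2401071-107711=2293360
8. interest=⌊2293360·23/10000⌋=5274; principal=113233-5274=107959; balance=2293360-107959=2185401
9. interest=⌊2185401·23/10000⌋=5026; principal=113233-5026=108207; balance=2185401-108207=2077194
10. interest=⌊2077194·23/10000⌋=4777; principal=113233-4777=108456; balance=2077194-108456=1968738
11. interest=⌊1968738·23/10000⌋=4528; principal=113233-4528=108705; balance=1968738-108705=1860033
12. interest=⌊1860033·23/10000⌋=4278; principal=113233-4278=108955; balance=1860033-108955=1751078
13. interest=⌊1751078·23/10000⌋=4027; principal=113233-4027=109206; balance=1751078-109206=1641872
14. interest=⌊1641872·23/10000⌋=3776; principal=113233-3776=109457; balance=1641872-109457=1532415
15. interest=⌊1532415·23/10000⌋=3524; principal=113233-3524=109709; balance=1532415-109709=1422706
16. interest=⌊1422706·23/10000⌋=3272; principal=113233-3272=109961; balance=1422706-109961=1312745
17. interest=⌊1312745·23/10000⌋=3019; principal=113233-3019=110214; balance=1312745-110214=1202531
18. interest=⌊1202531·23/10000⌋=2765; principal=113233-2765=110468; balance=1202531-110468=1092063
19. interest=⌊1092063·23/10000⌋=2511; principal=113233-2511=110722; balance=1092063-110722=981341
20. interest=⌊981341·23/10000⌋=2257; principal=113233-2257=110976; balance=981341-110976=870365
21. interest=⌊870365·23/10000⌋=2001; principal=113233-2001=111232; balance=870365-111232=759133
22. interest=⌊759133·23/10000⌋=1746; principal=113233-1746=111487; balance=759133-111487=647646
23. interest=⌊647646·23/10000⌋=1489; principal=113233-1489=111744; balance=647646-111744=535902
24. interest=⌊535902·23/10000⌋=1232; principal=113233-1232=112001; balance=535902-112001=423901
25. interest=⌊423901·23/10000⌋=974; principal=113233-974=112259; balance=423901-112259=311642
26. interest=⌊311642·23/10000⌋=716; principal=113233-716=112517; balance=311642-112517=199125
27. interest=⌊199125·23/10000⌋=457; principal=113233-457=112776; balance=199125-112776=86349
28. interest=⌊86349·23/10000⌋=198; principal=min(113233-198,86349)=86349; balance=86349-86349=0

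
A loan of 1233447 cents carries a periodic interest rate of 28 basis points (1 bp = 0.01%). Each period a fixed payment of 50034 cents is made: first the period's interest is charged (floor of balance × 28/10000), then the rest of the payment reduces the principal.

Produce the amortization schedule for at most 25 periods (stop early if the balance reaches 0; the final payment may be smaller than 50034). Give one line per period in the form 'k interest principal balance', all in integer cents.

1. interest=⌊1233447·28/10000⌋=3453; principal=50034-3453=46581; balance=1233447-46581=1186866
2. interest=⌊1186866·28/10000⌋=3323; principal=50034-3323=46711; balance=1186866-46711=1140155
3. interest=⌊1140155·28/10000⌋=3192; principal=50034-3192=46842; balance=1140155-46842=1093313
4. interest=⌊1093313·28/10000⌋=3061; principal=50034-3061=46973; balance=1093313-46973=1046340
5. interest=⌊1046340·28/10000⌋=2929; principal=50034-2929=47105; balance=1046340-47105=999235
6. interest=⌊999235·28/10000⌋=2797; principal=50034-2797=47237; balance=999235-47237=951998
7. interest=⌊951998·28/10000⌋=2665; principal=50034-2665=47369; balance=951998-47369=904629
8. interest=⌊904629·28/10000⌋=2532; principal=50034-2532=47502; balance=904629-47502=857127
9. interest=⌊857127·28/10000⌋=2399; principal=50034-2399=47635; balance=857127-47635=809492
10. interest=⌊809492·28/10000⌋=2266; principal=50034-2266=47768; balance=809492-47768=761724
11. interest=⌊761724·28/10000⌋=2132; principal=50034-2132=47902; balance=761724-47902=713822
12. interest=⌊713822·28/10000⌋=1998; principal=50034-1998=48036; balance=713822-48036=665786
13. interest=⌊665786·28/10000⌋=1864; principal=50034-1864=48170; balance=665786-48170=617616
14. interest=⌊617616·28/10000⌋=1729; principal=50034-1729=48305; balance=617616-48305=569311
15. interest=⌊569311·28/10000⌋=1594; principal=50034-1594=48440; balance=569311-48440=520871
16. interest=⌊520871·28/10000⌋=1458; principal=50034-1458=48576; balance=520871-48576=472295
17. interest=⌊472295·28/10000⌋=1322; principal=50034-1322=48712; balance=472295-48712=423583
18. interest=⌊423583·28/10000⌋=1186; principal=50034-1186=48848; balance=423583-48848=374735
19. interest=⌊374735·28/10000⌋=1049; principal=50034-1049=48985; balance=374735-48985=325750
20. interest=⌊325750·28/10000⌋=912; principal=50034-912=49122; balance=325750-49122=276628
21. interest=⌊276628·28/10000⌋=774; principal=50034-774=49260; balance=276628-49260=227368
22. interest=⌊227368·28/10000⌋=636; principal=50034-636=49398; balance=227368-49398=177970
23. interest=⌊177970·28/10000⌋=498; principal=50034-498=49536; balance=177970-49536=128434
24. interest=⌊128434·28/10000⌋=359; principal=50034-359=49675; balance=128434-49675=78759
25. interest=⌊78759·28/10000⌋=220; principal=50034-220=49814; balance=78759-49814=28945

1 3453 46581 1186866
2 3323 46711 1140155
3 3192 46842 1093313
4 3061 46973 1046340
5 2929 47105 999235
6 2797 47237 951998
7 2665 47369 904629
8 2532 47502 857127
9 2399 47635 809492
10 2266 47768 761724
11 2132 47902 713822
12 1998 48036 665786
13 1864 48170 617616
14 1729 48305 569311
15 1594 48440 520871
16 1458 48576 472295
17 1322 48712 423583
18 1186 48848 374735
19 1049 48985 325750
20 912 49122 276628
21 774 49260 227368
22 636 49398 177970
23 498 49536 128434
24 359 49675 78759
25 220 49814 28945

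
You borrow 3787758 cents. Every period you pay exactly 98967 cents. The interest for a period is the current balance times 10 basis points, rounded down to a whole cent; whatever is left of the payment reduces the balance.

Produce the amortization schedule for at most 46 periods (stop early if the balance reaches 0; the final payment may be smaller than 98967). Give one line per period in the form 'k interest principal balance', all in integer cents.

1 3787 95180 3692578
2 3692 95275 3597303
3 3597 95370 3501933
4 3501 95466 3406467
5 3406 95561 3310906
6 3310 95657 3215249
7 3215 95752 3119497
8 3119 95848 3023649
9 3023 95944 2927705
10 2927 96040 2831665
11 2831 96136 2735529
12 2735 96232 2639297
13 2639 96328 2542969
14 2542 96425 2446544
15 2446 96521 2350023
16 2350 96617 2253406
17 2253 96714 2156692
18 2156 96811 2059881
19 2059 96908 1962973
20 1962 97005 1865968
21 1865 97102 1768866
22 1768 97199 1671667
23 1671 97296 1574371
24 1574 97393 1476978
25 1476 97491 1379487
26 1379 97588 1281899
27 1281 97686 1184213
28 1184 97783 1086430
29 1086 97881 988549
30 988 97979 890570
31 890 98077 792493
32 792 98175 694318
33 694 98273 596045
34 596 98371 497674
35 497 98470 399204
36 399 98568 300636
37 300 98667 201969
38 201 98766 103203
39 103 98864 4339
40 4 4339 0

1. interest=⌊3787758·10/10000⌋=3787; principal=98967-3787=95180; balance=3787758-95180=3692578
2. interest=⌊3692578·10/10000⌋=3692; principal=98967-3692=95275; balance=3692578-95275=3597303
3. interest=⌊3597303·10/10000⌋=3597; principal=98967-3597=95370; balance=3597303-95370=3501933
4. interest=⌊3501933·10/10000⌋=3501; principal=98967-3501=95466; balance=3501933-95466=3406467
5. interest=⌊3406467·10/10000⌋=3406; principal=98967-3406=95561; balance=3406467-95561=3310906
6. interest=⌊3310906·10/10000⌋=3310; principal=98967-3310=95657; balance=3310906-95657=3215249
7. interest=⌊3215249·10/10000⌋=3215; principal=98967-3215=95752; balance=3215249-95752=3119497
8. interest=⌊3119497·10/10000⌋=3119; principal=98967-3119=95848; balance=3119497-95848=3023649
9. interest=⌊3023649·10/10000⌋=3023; principal=98967-3023=95944; balance=3023649-95944=2927705
10. interest=⌊2927705·10/10000⌋=2927; principal=98967-2927=96040; balance=2927705-96040=2831665
11. interest=⌊2831665·10/10000⌋=2831; principal=98967-2831=96136; balance=2831665-96136=2735529
12. interest=⌊2735529·10/10000⌋=2735; principal=98967-2735=96232; balance=2735529-96232=2639297
13. interest=⌊2639297·10/10000⌋=2639; principal=98967-2639=96328; balance=2639297-96328=2542969
14. interest=⌊2542969·10/10000⌋=2542; principal=98967-2542=96425; balance=2542969-96425=2446544
15. interest=⌊2446544·10/10000⌋=2446; principal=98967-2446=96521; balance=2446544-96521=2350023
16. interest=⌊2350023·10/10000⌋=2350; principal=98967-2350=96617; balance=2350023-96617=2253406
17. interest=⌊2253406·10/10000⌋=2253; principal=98967-2253=96714; balance=2253406-96714=2156692
18. interest=⌊2156692·10/10000⌋=2156; principal=98967-2156=96811; balance=2156692-96811=2059881
19. interest=⌊2059881·10/10000⌋=2059; principal=98967-2059=96908; balance=2059881-96908=1962973
20. interest=⌊1962973·10/10000⌋=1962; principal=98967-1962=97005; balance=1962973-97005=1865968
21. interest=⌊1865968·10/10000⌋=1865; principal=98967-1865=97102; balance=1865968-97102=1768866
22. interest=⌊1768866·10/10000⌋=1768; principal=98967-1768=97199; balance=1768866-97199=1671667
23. interest=⌊1671667·10/10000⌋=1671; principal=98967-1671=97296; balance=1671667-97296=1574371
24. interest=⌊1574371·10/10000⌋=1574; principal=98967-1574=97393; balance=1574371-97393=1476978
25. interest=⌊1476978·10/10000⌋=1476; principal=98967-1476=97491; balance=1476978-97491=1379487
26. interest=⌊1379487·10/10000⌋=1379; principal=98967-1379=97588; balance=1379487-97588=1281899
27. interest=⌊1281899·10/10000⌋=1281; principal=98967-1281=97686; balance=1281899-97686=1184213
28. interest=⌊1184213·10/10000⌋=1184; principal=98967-1184=97783; balance=1184213-97783=1086430
29. interest=⌊1086430·10/10000⌋=1086; principal=98967-1086=97881; balance=1086430-97881=988549
30. interest=⌊988549·10/10000⌋=988; principal=98967-988=97979; balance=988549-97979=890570
31. interest=⌊890570·10/10000⌋=890; principal=98967-890=98077; balance=890570-98077=792493
32. interest=⌊792493·10/10000⌋=792; principal=98967-792=98175; balance=792493-98175=694318
33. interest=⌊694318·10/10000⌋=694; principal=98967-694=98273; balance=694318-98273=596045
34. interest=⌊596045·10/10000⌋=596; principal=98967-596=98371; balance=596045-98371=497674
35. interest=⌊497674·10/10000⌋=497; principal=98967-497=98470; balance=497674-98470=399204
36. interest=⌊399204·10/10000⌋=399; principal=98967-399=98568; balance=399204-98568=300636
37. interest=⌊300636·10/10000⌋=300; principal=98967-300=98667; balance=300636-98667=201969
38. interest=⌊201969·10/10000⌋=201; principal=98967-201=98766; balance=201969-98766=103203
39. interest=⌊103203·10/10000⌋=103; principal=98967-103=98864; balance=103203-98864=4339
40. interest=⌊4339·10/10000⌋=4; principal=min(98967-4,4339)=4339; balance=4339-4339=0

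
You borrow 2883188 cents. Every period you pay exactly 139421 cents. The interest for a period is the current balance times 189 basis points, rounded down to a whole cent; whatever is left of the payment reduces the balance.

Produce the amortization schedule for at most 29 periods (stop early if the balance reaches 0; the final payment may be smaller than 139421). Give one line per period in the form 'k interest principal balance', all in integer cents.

1. interest=⌊2883188·189/10000⌋=54492; principal=139421-54492=84929; balance=2883188-84929=2798259
2. interest=⌊2798259·189/10000⌋=52887; principal=139421-52887=86534; balance=2798259-86534=2711725
3. interest=⌊2711725·189/10000⌋=51251; principal=139421-51251=88170; balance=2711725-88170=2623555
4. interest=⌊2623555·189/10000⌋=49585; principal=139421-49585=89836; balance=2623555-89836=2533719
5. interest=⌊2533719·189/10000⌋=47887; principal=139421-47887=91534; balance=2533719-91534=2442185
6. interest=⌊2442185·189/10000⌋=46157; principal=139421-46157=93264; balance=2442185-93264=2348921
7. interest=⌊2348921·189/10000⌋=44394; principal=139421-44394=95027; balance=2348921-95027=2253894
8. interest=⌊2253894·189/10000⌋=42598; principal=139421-42598=96823; balance=2253894-96823=2157071
9. interest=⌊2157071·189/10000⌋=40768; principal=139421-40768=98653; balance=2157071-98653=2058418
10. interest=⌊2058418·189/10000⌋=38904; principal=139421-38904=100517; balance=2058418-100517=1957901
11. interest=⌊1957901·189/10000⌋=37004; principal=139421-37004=102417; balance=1957901-102417=1855484
12. interest=⌊1855484·189/10000⌋=35068; principal=139421-35068=104353; balance=1855484-104353=1751131
13. interest=⌊1751131·189/10000⌋=33096; principal=139421-33096=106325; balance=1751131-106325=1644806
14. interest=⌊1644806·189/10000⌋=31086; principal=139421-31086=108335; balance=1644806-108335=1536471
15. interest=⌊1536471·189/10000⌋=29039; principal=139421-29039=110382; balance=1536471-110382=1426089
16. interest=⌊1426089·189/10000⌋=26953; principal=139421-26953=112468; balance=1426089-112468=1313621
17. interest=⌊1313621·189/10000⌋=24827; principal=139421-24827=114594; balance=1313621-114594=1199027
18. interest=⌊1199027·189/10000⌋=22661; principal=139421-22661=116760; balance=1199027-116760=1082267
19. interest=⌊1082267·189/10000⌋=20454; principal=139421-20454=118967; balance=1082267-118967=963300
20. interest=⌊963300·189/10000⌋=18206; principal=139421-18206=121215; balance=963300-121215=842085
21. interest=⌊842085·189/10000⌋=15915; principal=139421-15915=123506; balance=842085-123506=718579
22. interest=⌊718579·189/10000⌋=13581; principal=139421-13581=125840; balance=718579-125840=592739
23. interest=⌊592739·189/10000⌋=11202; principal=139421-11202=128219; balance=592739-128219=464520
24. interest=⌊464520·189/10000⌋=8779; principal=139421-8779=130642; balance=464520-130642=333878
25. interest=⌊333878·189/10000⌋=6310; principal=139421-6310=133111; balance=333878-133111=200767
26. interest=⌊200767·189/10000⌋=3794; principal=139421-3794=135627; balance=200767-135627=65140
27. interest=⌊65140·189/10000⌋=1231; principal=min(139421-1231,65140)=65140; balance=65140-65140=0

1 54492 84929 2798259
2 52887 86534 2711725
3 51251 88170 2623555
4 49585 89836 2533719
5 47887 91534 2442185
6 46157 93264 2348921
7 44394 95027 2253894
8 42598 96823 2157071
9 40768 98653 2058418
10 38904 100517 1957901
11 37004 102417 1855484
12 35068 104353 1751131
13 33096 106325 1644806
14 31086 108335 1536471
15 29039 110382 1426089
16 26953 112468 1313621
17 24827 114594 1199027
18 22661 116760 1082267
19 20454 118967 963300
20 18206 121215 842085
21 15915 123506 718579
22 13581 125840 592739
23 11202 128219 464520
24 8779 130642 333878
25 6310 133111 200767
26 3794 135627 65140
27 1231 65140 0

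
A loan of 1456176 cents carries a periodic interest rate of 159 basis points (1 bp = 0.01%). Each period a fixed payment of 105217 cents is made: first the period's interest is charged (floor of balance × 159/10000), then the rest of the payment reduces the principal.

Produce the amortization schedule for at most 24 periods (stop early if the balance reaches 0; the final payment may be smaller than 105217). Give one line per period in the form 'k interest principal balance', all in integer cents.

1 23153 82064 1374112
2 21848 83369 1290743
3 20522 84695 1206048
4 19176 86041 1120007
5 17808 87409 1032598
6 16418 88799 943799
7 15006 90211 853588
8 13572 91645 761943
9 12114 93103 668840
10 10634 94583 574257
11 9130 96087 478170
12 7602 97615 380555
13 6050 99167 281388
14 4474 100743 180645
15 2872 102345 78300
16 1244 78300 0

1. interest=⌊1456176·159/10000⌋=23153; principal=105217-23153=82064; balance=1456176-82064=1374112
2. interest=⌊1374112·159/10000⌋=21848; principal=105217-21848=83369; balance=1374112-83369=1290743
3. interest=⌊1290743·159/10000⌋=20522; principal=105217-20522=84695; balance=1290743-84695=1206048
4. interest=⌊1206048·159/10000⌋=19176; principal=105217-19176=86041; balance=1206048-86041=1120007
5. interest=⌊1120007·159/10000⌋=17808; principal=105217-17808=87409; balance=1120007-87409=1032598
6. interest=⌊1032598·159/10000⌋=16418; principal=105217-16418=88799; balance=1032598-88799=943799
7. interest=⌊943799·159/10000⌋=15006; principal=105217-15006=90211; balance=943799-90211=853588
8. interest=⌊853588·159/10000⌋=13572; principal=105217-13572=91645; balance=853588-91645=761943
9. interest=⌊761943·159/10000⌋=12114; principal=105217-12114=93103; balance=761943-93103=668840
10. interest=⌊668840·159/10000⌋=10634; principal=105217-10634=94583; balance=668840-94583=574257
11. interest=⌊574257·159/10000⌋=9130; principal=105217-9130=96087; balance=574257-96087=478170
12. interest=⌊478170·159/10000⌋=7602; principal=105217-7602=97615; balance=478170-97615=380555
13. interest=⌊380555·159/10000⌋=6050; principal=105217-6050=99167; balance=380555-99167=281388
14. interest=⌊281388·159/10000⌋=4474; principal=105217-4474=100743; balance=281388-100743=180645
15. interest=⌊180645·159/10000⌋=2872; principal=105217-2872=102345; balance=180645-102345=78300
16. interest=⌊78300·159/10000⌋=1244; principal=min(105217-1244,78300)=78300; balance=78300-78300=0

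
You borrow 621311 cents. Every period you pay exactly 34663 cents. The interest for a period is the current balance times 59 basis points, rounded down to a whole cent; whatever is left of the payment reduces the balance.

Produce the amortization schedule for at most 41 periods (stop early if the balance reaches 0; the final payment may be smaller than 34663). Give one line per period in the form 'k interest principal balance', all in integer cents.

1. interest=⌊621311·59/10000⌋=3665; principal=34663-3665=30998; balance=621311-30998=590313
2. interest=⌊590313·59/10000⌋=3482; principal=34663-3482=31181; balance=590313-31181=559132
3. interest=⌊559132·59/10000⌋=3298; principal=34663-3298=31365; balance=559132-31365=527767
4. interest=⌊527767·59/10000⌋=3113; principal=34663-3113=31550; balance=527767-31550=496217
5. interest=⌊496217·59/10000⌋=2927; principal=34663-2927=31736; balance=496217-31736=464481
6. interest=⌊464481·59/10000⌋=2740; principal=34663-2740=31923; balance=464481-31923=432558
7. interest=⌊432558·59/10000⌋=2552; principal=34663-2552=32111; balance=432558-32111=400447
8. interest=⌊400447·59/10000⌋=2362; principal=34663-2362=32301; balance=400447-32301=368146
9. interest=⌊368146·59/10000⌋=2172; principal=34663-2172=32491; balance=368146-32491=335655
10. interest=⌊335655·59/10000⌋=1980; principal=34663-1980=32683; balance=335655-32683=302972
11. interest=⌊302972·59/10000⌋=1787; principal=34663-1787=32876; balance=302972-32876=270096
12. interest=⌊270096·59/10000⌋=1593; principal=34663-1593=33070; balance=270096-33070=237026
13. interest=⌊237026·59/10000⌋=1398; principal=34663-1398=33265; balance=237026-33265=203761
14. interest=⌊203761·59/10000⌋=1202; principal=34663-1202=33461; balance=203761-33461=170300
15. interest=⌊170300·59/10000⌋=1004; principal=34663-1004=33659; balance=170300-33659=136641
16. interest=⌊136641·59/10000⌋=806; principal=34663-806=33857; balance=136641-33857=102784
17. interest=⌊102784·59/10000⌋=606; principal=34663-606=34057; balance=102784-34057=68727
18. interest=⌊68727·59/10000⌋=405; principal=34663-405=34258; balance=68727-34258=34469
19. interest=⌊34469·59/10000⌋=203; principal=34663-203=34460; balance=34469-34460=9
20. interest=⌊9·59/10000⌋=0; principal=min(34663-0,9)=9; balance=9-9=0

1 3665 30998 590313
2 3482 31181 559132
3 3298 31365 527767
4 3113 31550 496217
5 2927 31736 464481
6 2740 31923 432558
7 2552 32111 400447
8 2362 32301 368146
9 2172 32491 335655
10 1980 32683 302972
11 1787 32876 270096
12 1593 33070 237026
13 1398 33265 203761
14 1202 33461 170300
15 1004 33659 136641
16 806 33857 102784
17 606 34057 68727
18 405 34258 34469
19 203 34460 9
20 0 9 0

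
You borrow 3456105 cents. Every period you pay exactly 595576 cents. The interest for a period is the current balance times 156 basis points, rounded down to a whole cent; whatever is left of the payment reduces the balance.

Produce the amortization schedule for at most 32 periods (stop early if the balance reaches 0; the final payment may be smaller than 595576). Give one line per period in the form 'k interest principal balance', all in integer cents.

1. interest=⌊3456105·156/10000⌋=53915; principal=595576-53915=541661; balance=3456105-541661=2914444
2. interest=⌊2914444·156/10000⌋=45465; principal=595576-45465=550111; balance=2914444-550111=2364333
3. interest=⌊2364333·156/10000⌋=36883; principal=595576-36883=558693; balance=2364333-558693=1805640
4. interest=⌊1805640·156/10000⌋=28167; principal=595576-28167=567409; balance=1805640-567409=1238231
5. interest=⌊1238231·156/10000⌋=19316; principal=595576-19316=576260; balance=1238231-576260=661971
6. interest=⌊661971·156/10000⌋=10326; principal=595576-10326=585250; balance=661971-585250=76721
7. interest=⌊76721·156/10000⌋=1196; principal=min(595576-1196,76721)=76721; balance=76721-76721=0

1 53915 541661 2914444
2 45465 550111 2364333
3 36883 558693 1805640
4 28167 567409 1238231
5 19316 576260 661971
6 10326 585250 76721
7 1196 76721 0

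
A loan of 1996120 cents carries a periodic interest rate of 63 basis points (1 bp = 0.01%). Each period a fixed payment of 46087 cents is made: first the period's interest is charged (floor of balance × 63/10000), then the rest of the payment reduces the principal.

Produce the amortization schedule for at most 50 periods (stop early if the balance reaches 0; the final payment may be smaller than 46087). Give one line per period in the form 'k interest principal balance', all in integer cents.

1. interest=⌊1996120·63/10000⌋=12575; principal=46087-12575=33512; balance=1996120-33512=1962608
2. interest=⌊1962608·63/10000⌋=12364; principal=46087-12364=33723; balance=1962608-33723=1928885
3. interest=⌊1928885·63/10000⌋=12151; principal=46087-12151=33936; balance=1928885-33936=1894949
4. interest=⌊1894949·63/10000⌋=11938; principal=46087-11938=34149; balance=1894949-34149=1860800
5. interest=⌊1860800·63/10000⌋=11723; principal=46087-11723=34364; balance=1860800-34364=1826436
6. interest=⌊1826436·63/10000⌋=11506; principal=46087-11506=34581; balance=1826436-34581=1791855
7. interest=⌊1791855·63/10000⌋=11288; principal=46087-11288=34799; balance=1791855-34799=1757056
8. interest=⌊1757056·63/10000⌋=11069; principal=46087-11069=35018; balance=1757056-35018=1722038
9. interest=⌊1722038·63/10000⌋=10848; principal=46087-10848=35239; balance=1722038-35239=1686799
10. interest=⌊1686799·63/10000⌋=10626; principal=46087-10626=35461; balance=1686799-35461=1651338
11. interest=⌊1651338·63/10000⌋=10403; principal=46087-10403=35684; balance=1651338-35684=1615654
12. interest=⌊1615654·63/10000⌋=10178; principal=46087-10178=35909; balance=1615654-35909=1579745
13. interest=⌊1579745·63/10000⌋=9952; principal=46087-9952=36135; balance=1579745-36135=1543610
14. interest=⌊1543610·63/10000⌋=9724; principal=46087-9724=36363; balance=1543610-36363=1507247
15. interest=⌊1507247·63/10000⌋=9495; principal=46087-9495=36592; balance=1507247-36592=1470655
16. interest=⌊1470655·63/10000⌋=9265; principal=46087-9265=36822; balance=1470655-36822=1433833
17. interest=⌊1433833·63/10000⌋=9033; principal=46087-9033=37054; balance=1433833-37054=1396779
18. interest=⌊1396779·63/10000⌋=8799; principal=46087-8799=37288; balance=1396779-37288=1359491
19. interest=⌊1359491·63/10000⌋=8564; principal=46087-8564=37523; balance=1359491-37523=1321968
20. interest=⌊1321968·63/10000⌋=8328; principal=46087-8328=37759; balance=1321968-37759=1284209
21. interest=⌊1284209·63/10000⌋=8090; principal=46087-8090=37997; balance=1284209-37997=1246212
22. interest=⌊1246212·63/10000⌋=7851; principal=46087-7851=38236; balance=1246212-38236=1207976
23. interest=⌊1207976·63/10000⌋=7610; principal=46087-7610=38477; balance=1207976-38477=1169499
24. interest=⌊1169499·63/10000⌋=7367; principal=46087-7367=38720; balance=1169499-38720=1130779
25. interest=⌊1130779·63/10000⌋=7123; principal=46087-7123=38964; balance=1130779-38964=1091815
26. interest=⌊1091815·63/10000⌋=6878; principal=46087-6878=39209; balance=1091815-39209=1052606
27. interest=⌊1052606·63/10000⌋=6631; principal=46087-6631=39456; balance=1052606-39456=1013150
28. interest=⌊1013150·63/10000⌋=6382; principal=46087-6382=39705; balance=1013150-39705=973445
29. interest=⌊973445·63/10000⌋=6132; principal=46087-6132=39955; balance=973445-39955=933490
30. interest=⌊933490·63/10000⌋=5880; principal=46087-5880=40207; balance=933490-40207=893283
31. interest=⌊893283·63/10000⌋=5627; principal=46087-5627=40460; balance=893283-40460=852823
32. interest=⌊852823·63/10000⌋=5372; principal=46087-5372=40715; balance=852823-40715=812108
33. interest=⌊812108·63/10000⌋=5116; principal=46087-5116=40971; balance=812108-40971=771137
34. interest=⌊771137·63/10000⌋=4858; principal=46087-4858=41229; balance=771137-41229=729908
35. interest=⌊729908·63/10000⌋=4598; principal=46087-4598=41489; balance=729908-41489=688419
36. interest=⌊688419·63/10000⌋=4337; principal=46087-4337=41750; balance=688419-41750=646669
37. interest=⌊646669·63/10000⌋=4074; principal=46087-4074=42013; balance=646669-42013=604656
38. interest=⌊604656·63/10000⌋=3809; principal=46087-3809=42278; balance=604656-42278=562378
39. interest=⌊562378·63/10000⌋=3542; principal=46087-3542=42545; balance=562378-42545=519833
40. interest=⌊519833·63/10000⌋=3274; principal=46087-3274=42813; balance=519833-42813=477020
41. interest=⌊477020·63/10000⌋=3005; principal=46087-3005=43082; balance=477020-43082=433938
42. interest=⌊433938·63/10000⌋=2733; principal=46087-2733=43354; balance=433938-43354=390584
43. interest=⌊390584·63/10000⌋=2460; principal=46087-2460=43627; balance=390584-43627=346957
44. interest=⌊346957·63/10000⌋=2185; principal=46087-2185=43902; balance=346957-43902=303055
45. interest=⌊303055·63/10000⌋=1909; principal=46087-1909=44178; balance=303055-44178=258877
46. interest=⌊258877·63/10000⌋=1630; principal=46087-1630=44457; balance=258877-44457=214420
47. interest=⌊214420·63/10000⌋=1350; principal=46087-1350=44737; balance=214420-44737=169683
48. interest=⌊169683·63/10000⌋=1069; principal=46087-1069=45018; balance=169683-45018=124665
49. interest=⌊124665·63/10000⌋=785; principal=46087-785=45302; balance=124665-45302=79363
50. interest=⌊79363·63/10000⌋=499; principal=46087-499=45588; balance=79363-45588=33775

1 12575 33512 1962608
2 12364 33723 1928885
3 12151 33936 1894949
4 11938 34149 1860800
5 11723 34364 1826436
6 11506 34581 1791855
7 11288 34799 1757056
8 11069 35018 1722038
9 10848 35239 1686799
10 10626 35461 1651338
11 10403 35684 1615654
12 10178 35909 1579745
13 9952 36135 1543610
14 9724 36363 1507247
15 9495 36592 1470655
16 9265 36822 1433833
17 9033 37054 1396779
18 8799 37288 1359491
19 8564 37523 1321968
20 8328 37759 1284209
21 8090 37997 1246212
22 7851 38236 1207976
23 7610 38477 1169499
24 7367 38720 1130779
25 7123 38964 1091815
26 6878 39209 1052606
27 6631 39456 1013150
28 6382 39705 973445
29 6132 39955 933490
30 5880 40207 893283
31 5627 40460 852823
32 5372 40715 812108
33 5116 40971 771137
34 4858 41229 729908
35 4598 41489 688419
36 4337 41750 646669
37 4074 42013 604656
38 3809 42278 562378
39 3542 42545 519833
40 3274 42813 477020
41 3005 43082 433938
42 2733 43354 390584
43 2460 43627 346957
44 2185 43902 303055
45 1909 44178 258877
46 1630 44457 214420
47 1350 44737 169683
48 1069 45018 124665
49 785 45302 79363
50 499 45588 33775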